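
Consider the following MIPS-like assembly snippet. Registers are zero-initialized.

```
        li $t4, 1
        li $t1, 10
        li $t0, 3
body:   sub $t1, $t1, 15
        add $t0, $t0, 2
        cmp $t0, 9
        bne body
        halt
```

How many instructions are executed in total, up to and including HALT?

after li $t4, 1: $t4=1
after li $t1, 10: $t1=10
after li $t0, 3: $t0=3
after sub $t1, $t1, 15: $t1=10-15=-5
after add $t0, $t0, 2: $t0=3+2=5
cmp $t0, 9  (cmp 5,9)
bne body: taken
after sub $t1, $t1, 15: $t1=(-5)-15=-20
after add $t0, $t0, 2: $t0=5+2=7
cmp $t0, 9  (cmp 7,9)
bne body: taken
after sub $t1, $t1, 15: $t1=(-20)-15=-35
after add $t0, $t0, 2: $t0=7+2=9
cmp $t0, 9  (cmp 9,9)
bne body: not taken
halt.
Total executed instructions: 16.

16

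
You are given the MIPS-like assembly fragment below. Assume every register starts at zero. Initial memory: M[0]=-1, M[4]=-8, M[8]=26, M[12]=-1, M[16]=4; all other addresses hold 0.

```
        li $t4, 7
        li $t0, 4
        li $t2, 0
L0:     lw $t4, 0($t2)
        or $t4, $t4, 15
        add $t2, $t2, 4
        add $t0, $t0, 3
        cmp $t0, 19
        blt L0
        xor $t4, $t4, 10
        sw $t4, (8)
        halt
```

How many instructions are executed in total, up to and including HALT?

li $t4, 7 → $t4=7
li $t0, 4 → $t0=4
li $t2, 0 → $t2=0
lw $t4, 0($t2) → $t4=M[0]=-1
or $t4, $t4, 15 → $t4=(-1)|15=-1
add $t2, $t2, 4 → $t2=0+4=4
add $t0, $t0, 3 → $t0=4+3=7
cmp $t0, 19  (cmp 7,19)
blt L0: taken
lw $t4, 0($t2) → $t4=M[4]=-8
or $t4, $t4, 15 → $t4=(-8)|15=-1
add $t2, $t2, 4 → $t2=4+4=8
add $t0, $t0, 3 → $t0=7+3=10
cmp $t0, 19  (cmp 10,19)
blt L0: taken
lw $t4, 0($t2) → $t4=M[8]=26
or $t4, $t4, 15 → $t4=26|15=31
add $t2, $t2, 4 → $t2=8+4=12
add $t0, $t0, 3 → $t0=10+3=13
cmp $t0, 19  (cmp 13,19)
blt L0: taken
lw $t4, 0($t2) → $t4=M[12]=-1
or $t4, $t4, 15 → $t4=(-1)|15=-1
add $t2, $t2, 4 → $t2=12+4=16
add $t0, $t0, 3 → $t0=13+3=16
cmp $t0, 19  (cmp 16,19)
blt L0: taken
lw $t4, 0($t2) → $t4=M[16]=4
or $t4, $t4, 15 → $t4=4|15=15
add $t2, $t2, 4 → $t2=16+4=20
add $t0, $t0, 3 → $t0=16+3=19
cmp $t0, 19  (cmp 19,19)
blt L0: not taken
xor $t4, $t4, 10 → $t4=15^10=5
sw $t4, (8) → M[8]=5
halt.
Total executed instructions: 36.

36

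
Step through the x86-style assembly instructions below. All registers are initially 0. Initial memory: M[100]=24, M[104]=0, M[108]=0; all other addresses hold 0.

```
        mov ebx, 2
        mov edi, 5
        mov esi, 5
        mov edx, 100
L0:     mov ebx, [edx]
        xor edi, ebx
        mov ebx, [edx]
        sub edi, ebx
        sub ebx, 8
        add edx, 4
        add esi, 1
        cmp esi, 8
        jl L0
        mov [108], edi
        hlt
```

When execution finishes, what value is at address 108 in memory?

5

ebx=2
edi=5
esi=5
edx=100
ebx=M[100]=24
edi=5^24=29
ebx=M[100]=24
edi=29-24=5
ebx=24-8=16
edx=100+4=104
esi=5+1=6
cmp esi, 8  (cmp 6,8)
jl L0: taken
ebx=M[104]=0
edi=5^0=5
ebx=M[104]=0
edi=5-0=5
ebx=0-8=-8
edx=104+4=108
esi=6+1=7
cmp esi, 8  (cmp 7,8)
jl L0: taken
ebx=M[108]=0
edi=5^0=5
ebx=M[108]=0
edi=5-0=5
ebx=0-8=-8
edx=108+4=112
esi=7+1=8
cmp esi, 8  (cmp 8,8)
jl L0: not taken
mov [108], edi → M[108]=5
halt.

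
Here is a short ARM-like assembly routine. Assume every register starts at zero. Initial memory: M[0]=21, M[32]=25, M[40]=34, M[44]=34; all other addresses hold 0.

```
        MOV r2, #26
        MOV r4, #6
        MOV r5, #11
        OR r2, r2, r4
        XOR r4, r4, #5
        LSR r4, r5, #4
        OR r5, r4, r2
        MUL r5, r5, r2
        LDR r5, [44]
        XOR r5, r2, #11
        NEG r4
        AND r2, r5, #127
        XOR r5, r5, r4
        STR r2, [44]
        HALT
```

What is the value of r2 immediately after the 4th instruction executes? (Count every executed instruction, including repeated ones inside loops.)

30

after MOV r2, #26: r2=26
after MOV r4, #6: r4=6
after MOV r5, #11: r5=11
after OR r2, r2, r4: r2=26|6=30
After step 4: r2 = 30.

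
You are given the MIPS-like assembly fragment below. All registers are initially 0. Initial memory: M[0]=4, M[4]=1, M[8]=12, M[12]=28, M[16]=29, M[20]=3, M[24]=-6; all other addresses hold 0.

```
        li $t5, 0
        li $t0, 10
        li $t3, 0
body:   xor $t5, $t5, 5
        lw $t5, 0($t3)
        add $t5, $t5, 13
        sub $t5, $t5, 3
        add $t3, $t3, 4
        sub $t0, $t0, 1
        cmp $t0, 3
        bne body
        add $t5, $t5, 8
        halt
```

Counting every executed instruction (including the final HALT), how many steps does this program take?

$t5=0
$t0=10
$t3=0
$t5=0^5=5
$t5=M[0]=4
$t5=4+13=17
$t5=17-3=14
$t3=0+4=4
$t0=10-1=9
cmp $t0, 3  (cmp 9,3)
bne body: taken
$t5=14^5=11
$t5=M[4]=1
$t5=1+13=14
$t5=14-3=11
$t3=4+4=8
$t0=9-1=8
cmp $t0, 3  (cmp 8,3)
bne body: taken
$t5=11^5=14
$t5=M[8]=12
$t5=12+13=25
$t5=25-3=22
$t3=8+4=12
$t0=8-1=7
cmp $t0, 3  (cmp 7,3)
bne body: taken
$t5=22^5=19
$t5=M[12]=28
$t5=28+13=41
$t5=41-3=38
$t3=12+4=16
$t0=7-1=6
cmp $t0, 3  (cmp 6,3)
bne body: taken
$t5=38^5=35
$t5=M[16]=29
$t5=29+13=42
$t5=42-3=39
$t3=16+4=20
$t0=6-1=5
cmp $t0, 3  (cmp 5,3)
bne body: taken
$t5=39^5=34
$t5=M[20]=3
$t5=3+13=16
$t5=16-3=13
$t3=20+4=24
$t0=5-1=4
cmp $t0, 3  (cmp 4,3)
bne body: taken
$t5=13^5=8
$t5=M[24]=-6
$t5=(-6)+13=7
$t5=7-3=4
$t3=24+4=28
$t0=4-1=3
cmp $t0, 3  (cmp 3,3)
bne body: not taken
$t5=4+8=12
halt.
Total executed instructions: 61.

61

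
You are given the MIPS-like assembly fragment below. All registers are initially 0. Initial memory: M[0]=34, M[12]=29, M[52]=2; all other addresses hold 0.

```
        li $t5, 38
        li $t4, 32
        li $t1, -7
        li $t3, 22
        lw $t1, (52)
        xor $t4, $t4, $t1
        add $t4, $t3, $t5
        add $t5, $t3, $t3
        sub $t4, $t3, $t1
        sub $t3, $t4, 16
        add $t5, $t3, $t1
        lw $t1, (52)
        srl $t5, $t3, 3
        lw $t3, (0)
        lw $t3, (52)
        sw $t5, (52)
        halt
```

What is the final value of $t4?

li $t5, 38 → $t5=38
li $t4, 32 → $t4=32
li $t1, -7 → $t1=-7
li $t3, 22 → $t3=22
lw $t1, (52) → $t1=M[52]=2
xor $t4, $t4, $t1 → $t4=32^2=34
add $t4, $t3, $t5 → $t4=22+38=60
add $t5, $t3, $t3 → $t5=22+22=44
sub $t4, $t3, $t1 → $t4=22-2=20
sub $t3, $t4, 16 → $t3=20-16=4
add $t5, $t3, $t1 → $t5=4+2=6
lw $t1, (52) → $t1=M[52]=2
srl $t5, $t3, 3 → $t5=4>>3=0
lw $t3, (0) → $t3=M[0]=34
lw $t3, (52) → $t3=M[52]=2
sw $t5, (52) → M[52]=0
halt.

20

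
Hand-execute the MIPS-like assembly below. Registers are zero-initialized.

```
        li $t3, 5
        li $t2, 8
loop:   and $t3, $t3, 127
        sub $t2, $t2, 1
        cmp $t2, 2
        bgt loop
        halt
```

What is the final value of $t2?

$t3=5
$t2=8
$t3=5&127=5
$t2=8-1=7
cmp $t2, 2  (cmp 7,2)
bgt loop: taken
$t3=5&127=5
$t2=7-1=6
cmp $t2, 2  (cmp 6,2)
bgt loop: taken
$t3=5&127=5
$t2=6-1=5
cmp $t2, 2  (cmp 5,2)
bgt loop: taken
$t3=5&127=5
$t2=5-1=4
cmp $t2, 2  (cmp 4,2)
bgt loop: taken
$t3=5&127=5
$t2=4-1=3
cmp $t2, 2  (cmp 3,2)
bgt loop: taken
$t3=5&127=5
$t2=3-1=2
cmp $t2, 2  (cmp 2,2)
bgt loop: not taken
halt.

2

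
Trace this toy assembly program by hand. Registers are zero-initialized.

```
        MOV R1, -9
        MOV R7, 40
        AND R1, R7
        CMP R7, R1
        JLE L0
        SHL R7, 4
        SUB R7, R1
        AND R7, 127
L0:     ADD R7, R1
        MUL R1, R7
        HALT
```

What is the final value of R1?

after MOV R1, -9: R1=-9
after MOV R7, 40: R7=40
after AND R1, R7: R1=(-9)&40=32
CMP R7, R1  (cmp 40,32)
JLE L0: not taken
after SHL R7, 4: R7=40<<4=640
after SUB R7, R1: R7=640-32=608
after AND R7, 127: R7=608&127=96
after ADD R7, R1: R7=96+32=128
after MUL R1, R7: R1=32*128=4096
halt.

4096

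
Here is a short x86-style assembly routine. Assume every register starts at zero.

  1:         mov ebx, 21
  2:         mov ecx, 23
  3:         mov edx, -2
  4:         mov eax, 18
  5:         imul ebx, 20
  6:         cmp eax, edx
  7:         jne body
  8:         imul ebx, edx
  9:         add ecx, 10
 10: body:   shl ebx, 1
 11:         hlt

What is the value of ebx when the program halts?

after mov ebx, 21: ebx=21
after mov ecx, 23: ecx=23
after mov edx, -2: edx=-2
after mov eax, 18: eax=18
after imul ebx, 20: ebx=21*20=420
cmp eax, edx  (cmp 18,-2)
jne body: taken
after shl ebx, 1: ebx=420<<1=840
halt.

840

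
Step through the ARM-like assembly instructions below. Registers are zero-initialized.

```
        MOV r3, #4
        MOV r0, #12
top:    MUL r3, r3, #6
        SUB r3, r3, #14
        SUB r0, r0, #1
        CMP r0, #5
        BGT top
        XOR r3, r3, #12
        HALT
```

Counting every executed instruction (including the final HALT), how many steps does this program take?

after MOV r3, #4: r3=4
after MOV r0, #12: r0=12
after MUL r3, r3, #6: r3=4*6=24
after SUB r3, r3, #14: r3=24-14=10
after SUB r0, r0, #1: r0=12-1=11
CMP r0, #5  (cmp 11,5)
BGT top: taken
after MUL r3, r3, #6: r3=10*6=60
after SUB r3, r3, #14: r3=60-14=46
after SUB r0, r0, #1: r0=11-1=10
CMP r0, #5  (cmp 10,5)
BGT top: taken
after MUL r3, r3, #6: r3=46*6=276
after SUB r3, r3, #14: r3=276-14=262
after SUB r0, r0, #1: r0=10-1=9
CMP r0, #5  (cmp 9,5)
BGT top: taken
after MUL r3, r3, #6: r3=262*6=1572
after SUB r3, r3, #14: r3=1572-14=1558
after SUB r0, r0, #1: r0=9-1=8
CMP r0, #5  (cmp 8,5)
BGT top: taken
after MUL r3, r3, #6: r3=1558*6=9348
after SUB r3, r3, #14: r3=9348-14=9334
after SUB r0, r0, #1: r0=8-1=7
CMP r0, #5  (cmp 7,5)
BGT top: taken
after MUL r3, r3, #6: r3=9334*6=56004
after SUB r3, r3, #14: r3=56004-14=55990
after SUB r0, r0, #1: r0=7-1=6
CMP r0, #5  (cmp 6,5)
BGT top: taken
after MUL r3, r3, #6: r3=55990*6=335940
after SUB r3, r3, #14: r3=335940-14=335926
after SUB r0, r0, #1: r0=6-1=5
CMP r0, #5  (cmp 5,5)
BGT top: not taken
after XOR r3, r3, #12: r3=335926^12=335930
halt.
Total executed instructions: 39.

39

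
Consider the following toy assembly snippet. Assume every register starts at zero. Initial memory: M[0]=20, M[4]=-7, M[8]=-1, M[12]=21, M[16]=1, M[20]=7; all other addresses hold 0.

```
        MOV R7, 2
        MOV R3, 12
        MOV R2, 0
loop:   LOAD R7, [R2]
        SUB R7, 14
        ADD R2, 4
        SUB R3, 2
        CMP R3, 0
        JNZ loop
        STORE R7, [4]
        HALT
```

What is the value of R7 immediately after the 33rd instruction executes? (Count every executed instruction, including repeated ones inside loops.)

MOV R7, 2 → R7=2
MOV R3, 12 → R3=12
MOV R2, 0 → R2=0
LOAD R7, [R2] → R7=M[0]=20
SUB R7, 14 → R7=20-14=6
ADD R2, 4 → R2=0+4=4
SUB R3, 2 → R3=12-2=10
CMP R3, 0  (cmp 10,0)
JNZ loop: taken
LOAD R7, [R2] → R7=M[4]=-7
SUB R7, 14 → R7=(-7)-14=-21
ADD R2, 4 → R2=4+4=8
SUB R3, 2 → R3=10-2=8
CMP R3, 0  (cmp 8,0)
JNZ loop: taken
LOAD R7, [R2] → R7=M[8]=-1
SUB R7, 14 → R7=(-1)-14=-15
ADD R2, 4 → R2=8+4=12
SUB R3, 2 → R3=8-2=6
CMP R3, 0  (cmp 6,0)
JNZ loop: taken
LOAD R7, [R2] → R7=M[12]=21
SUB R7, 14 → R7=21-14=7
ADD R2, 4 → R2=12+4=16
SUB R3, 2 → R3=6-2=4
CMP R3, 0  (cmp 4,0)
JNZ loop: taken
LOAD R7, [R2] → R7=M[16]=1
SUB R7, 14 → R7=1-14=-13
ADD R2, 4 → R2=16+4=20
SUB R3, 2 → R3=4-2=2
CMP R3, 0  (cmp 2,0)
JNZ loop: taken
After step 33: R7 = -13.

-13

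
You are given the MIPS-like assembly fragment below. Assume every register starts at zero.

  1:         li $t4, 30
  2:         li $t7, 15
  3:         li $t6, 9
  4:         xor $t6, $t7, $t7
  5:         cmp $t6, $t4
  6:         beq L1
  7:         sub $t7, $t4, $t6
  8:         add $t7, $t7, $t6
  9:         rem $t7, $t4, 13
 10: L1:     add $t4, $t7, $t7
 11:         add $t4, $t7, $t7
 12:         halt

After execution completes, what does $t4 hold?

8

li $t4, 30 → $t4=30
li $t7, 15 → $t7=15
li $t6, 9 → $t6=9
xor $t6, $t7, $t7 → $t6=15^15=0
cmp $t6, $t4  (cmp 0,30)
beq L1: not taken
sub $t7, $t4, $t6 → $t7=30-0=30
add $t7, $t7, $t6 → $t7=30+0=30
rem $t7, $t4, 13 → $t7=30%13=4
add $t4, $t7, $t7 → $t4=4+4=8
add $t4, $t7, $t7 → $t4=4+4=8
halt.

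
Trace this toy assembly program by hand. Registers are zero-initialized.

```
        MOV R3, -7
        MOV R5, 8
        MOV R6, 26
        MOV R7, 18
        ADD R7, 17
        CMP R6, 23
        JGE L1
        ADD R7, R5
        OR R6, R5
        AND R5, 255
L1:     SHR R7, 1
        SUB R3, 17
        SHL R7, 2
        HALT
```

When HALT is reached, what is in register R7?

68

R3=-7
R5=8
R6=26
R7=18
R7=18+17=35
CMP R6, 23  (cmp 26,23)
JGE L1: taken
R7=35>>1=17
R3=(-7)-17=-24
R7=17<<2=68
halt.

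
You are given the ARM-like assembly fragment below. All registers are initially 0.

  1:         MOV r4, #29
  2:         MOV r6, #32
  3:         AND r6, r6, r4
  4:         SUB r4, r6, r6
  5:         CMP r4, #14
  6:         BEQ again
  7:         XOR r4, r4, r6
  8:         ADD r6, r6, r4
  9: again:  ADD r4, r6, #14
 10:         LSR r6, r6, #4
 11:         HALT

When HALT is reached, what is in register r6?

after MOV r4, #29: r4=29
after MOV r6, #32: r6=32
after AND r6, r6, r4: r6=32&29=0
after SUB r4, r6, r6: r4=0-0=0
CMP r4, #14  (cmp 0,14)
BEQ again: not taken
after XOR r4, r4, r6: r4=0^0=0
after ADD r6, r6, r4: r6=0+0=0
after ADD r4, r6, #14: r4=0+14=14
after LSR r6, r6, #4: r6=0>>4=0
halt.

0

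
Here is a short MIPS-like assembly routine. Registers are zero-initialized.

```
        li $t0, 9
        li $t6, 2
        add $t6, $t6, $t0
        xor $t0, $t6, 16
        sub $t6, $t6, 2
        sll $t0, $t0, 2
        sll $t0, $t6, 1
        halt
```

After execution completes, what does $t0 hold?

18

$t0=9
$t6=2
$t6=2+9=11
$t0=11^16=27
$t6=11-2=9
$t0=27<<2=108
$t0=9<<1=18
halt.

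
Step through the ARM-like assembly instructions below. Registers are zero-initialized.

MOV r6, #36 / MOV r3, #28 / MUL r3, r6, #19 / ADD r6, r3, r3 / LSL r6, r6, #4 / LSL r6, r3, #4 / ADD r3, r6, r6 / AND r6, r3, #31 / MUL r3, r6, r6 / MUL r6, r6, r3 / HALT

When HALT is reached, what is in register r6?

0

after MOV r6, #36: r6=36
after MOV r3, #28: r3=28
after MUL r3, r6, #19: r3=36*19=684
after ADD r6, r3, r3: r6=684+684=1368
after LSL r6, r6, #4: r6=1368<<4=21888
after LSL r6, r3, #4: r6=684<<4=10944
after ADD r3, r6, r6: r3=10944+10944=21888
after AND r6, r3, #31: r6=21888&31=0
after MUL r3, r6, r6: r3=0*0=0
after MUL r6, r6, r3: r6=0*0=0
halt.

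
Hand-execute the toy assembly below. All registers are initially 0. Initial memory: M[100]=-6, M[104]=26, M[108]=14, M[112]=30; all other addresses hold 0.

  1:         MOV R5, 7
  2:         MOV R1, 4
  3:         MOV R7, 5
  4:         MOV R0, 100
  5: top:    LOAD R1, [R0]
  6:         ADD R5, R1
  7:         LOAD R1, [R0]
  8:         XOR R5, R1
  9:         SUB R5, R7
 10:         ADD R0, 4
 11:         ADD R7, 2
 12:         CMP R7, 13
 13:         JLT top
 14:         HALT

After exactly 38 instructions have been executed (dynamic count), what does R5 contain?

31

after MOV R5, 7: R5=7
after MOV R1, 4: R1=4
after MOV R7, 5: R7=5
after MOV R0, 100: R0=100
after LOAD R1, [R0]: R1=M[100]=-6
after ADD R5, R1: R5=7+(-6)=1
after LOAD R1, [R0]: R1=M[100]=-6
after XOR R5, R1: R5=1^(-6)=-5
after SUB R5, R7: R5=(-5)-5=-10
after ADD R0, 4: R0=100+4=104
after ADD R7, 2: R7=5+2=7
CMP R7, 13  (cmp 7,13)
JLT top: taken
after LOAD R1, [R0]: R1=M[104]=26
after ADD R5, R1: R5=(-10)+26=16
after LOAD R1, [R0]: R1=M[104]=26
after XOR R5, R1: R5=16^26=10
after SUB R5, R7: R5=10-7=3
after ADD R0, 4: R0=104+4=108
after ADD R7, 2: R7=7+2=9
CMP R7, 13  (cmp 9,13)
JLT top: taken
after LOAD R1, [R0]: R1=M[108]=14
after ADD R5, R1: R5=3+14=17
after LOAD R1, [R0]: R1=M[108]=14
after XOR R5, R1: R5=17^14=31
after SUB R5, R7: R5=31-9=22
after ADD R0, 4: R0=108+4=112
after ADD R7, 2: R7=9+2=11
CMP R7, 13  (cmp 11,13)
JLT top: taken
after LOAD R1, [R0]: R1=M[112]=30
after ADD R5, R1: R5=22+30=52
after LOAD R1, [R0]: R1=M[112]=30
after XOR R5, R1: R5=52^30=42
after SUB R5, R7: R5=42-11=31
after ADD R0, 4: R0=112+4=116
after ADD R7, 2: R7=11+2=13
After step 38: R5 = 31.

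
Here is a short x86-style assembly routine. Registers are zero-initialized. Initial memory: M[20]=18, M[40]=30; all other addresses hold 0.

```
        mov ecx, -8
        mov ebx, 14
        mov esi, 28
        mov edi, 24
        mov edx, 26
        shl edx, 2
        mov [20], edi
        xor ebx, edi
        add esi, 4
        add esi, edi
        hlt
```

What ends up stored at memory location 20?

24

after mov ecx, -8: ecx=-8
after mov ebx, 14: ebx=14
after mov esi, 28: esi=28
after mov edi, 24: edi=24
after mov edx, 26: edx=26
after shl edx, 2: edx=26<<2=104
mov [20], edi → M[20]=24
after xor ebx, edi: ebx=14^24=22
after add esi, 4: esi=28+4=32
after add esi, edi: esi=32+24=56
halt.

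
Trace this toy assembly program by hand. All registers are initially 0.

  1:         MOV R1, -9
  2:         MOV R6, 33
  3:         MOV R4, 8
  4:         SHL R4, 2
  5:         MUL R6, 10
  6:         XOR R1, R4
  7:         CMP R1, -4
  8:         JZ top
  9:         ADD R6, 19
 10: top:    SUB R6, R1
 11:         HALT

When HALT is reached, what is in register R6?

R1=-9
R6=33
R4=8
R4=8<<2=32
R6=33*10=330
R1=(-9)^32=-41
CMP R1, -4  (cmp -41,-4)
JZ top: not taken
R6=330+19=349
R6=349-(-41)=390
halt.

390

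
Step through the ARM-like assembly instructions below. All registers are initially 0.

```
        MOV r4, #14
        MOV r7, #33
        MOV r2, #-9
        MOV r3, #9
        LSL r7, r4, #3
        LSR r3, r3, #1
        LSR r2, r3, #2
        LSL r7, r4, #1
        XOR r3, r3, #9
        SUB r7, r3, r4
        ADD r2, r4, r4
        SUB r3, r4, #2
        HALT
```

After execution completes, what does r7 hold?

-1

r4=14
r7=33
r2=-9
r3=9
r7=14<<3=112
r3=9>>1=4
r2=4>>2=1
r7=14<<1=28
r3=4^9=13
r7=13-14=-1
r2=14+14=28
r3=14-2=12
halt.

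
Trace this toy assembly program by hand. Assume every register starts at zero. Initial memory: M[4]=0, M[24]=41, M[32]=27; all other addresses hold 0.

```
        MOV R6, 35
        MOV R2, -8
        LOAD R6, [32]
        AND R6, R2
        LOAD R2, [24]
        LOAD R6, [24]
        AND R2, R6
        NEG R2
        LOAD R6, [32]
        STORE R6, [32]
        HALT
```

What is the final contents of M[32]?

27

MOV R6, 35 → R6=35
MOV R2, -8 → R2=-8
LOAD R6, [32] → R6=M[32]=27
AND R6, R2 → R6=27&(-8)=24
LOAD R2, [24] → R2=M[24]=41
LOAD R6, [24] → R6=M[24]=41
AND R2, R6 → R2=41&41=41
NEG R2 → R2=-(41)=-41
LOAD R6, [32] → R6=M[32]=27
STORE R6, [32] → M[32]=27
halt.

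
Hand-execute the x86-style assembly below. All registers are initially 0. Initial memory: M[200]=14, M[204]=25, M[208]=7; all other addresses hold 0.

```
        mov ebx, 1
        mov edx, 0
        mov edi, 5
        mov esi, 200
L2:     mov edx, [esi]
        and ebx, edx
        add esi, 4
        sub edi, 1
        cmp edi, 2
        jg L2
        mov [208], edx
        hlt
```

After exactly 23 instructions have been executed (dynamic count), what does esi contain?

212

after mov ebx, 1: ebx=1
after mov edx, 0: edx=0
after mov edi, 5: edi=5
after mov esi, 200: esi=200
after mov edx, [esi]: edx=M[200]=14
after and ebx, edx: ebx=1&14=0
after add esi, 4: esi=200+4=204
after sub edi, 1: edi=5-1=4
cmp edi, 2  (cmp 4,2)
jg L2: taken
after mov edx, [esi]: edx=M[204]=25
after and ebx, edx: ebx=0&25=0
after add esi, 4: esi=204+4=208
after sub edi, 1: edi=4-1=3
cmp edi, 2  (cmp 3,2)
jg L2: taken
after mov edx, [esi]: edx=M[208]=7
after and ebx, edx: ebx=0&7=0
after add esi, 4: esi=208+4=212
after sub edi, 1: edi=3-1=2
cmp edi, 2  (cmp 2,2)
jg L2: not taken
mov [208], edx → M[208]=7
After step 23: esi = 212.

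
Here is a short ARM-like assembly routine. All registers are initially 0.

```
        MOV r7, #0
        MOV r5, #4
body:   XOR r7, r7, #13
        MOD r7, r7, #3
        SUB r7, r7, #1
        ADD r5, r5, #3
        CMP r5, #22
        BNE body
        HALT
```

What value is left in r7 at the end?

MOV r7, #0 → r7=0
MOV r5, #4 → r5=4
XOR r7, r7, #13 → r7=0^13=13
MOD r7, r7, #3 → r7=13%3=1
SUB r7, r7, #1 → r7=1-1=0
ADD r5, r5, #3 → r5=4+3=7
CMP r5, #22  (cmp 7,22)
BNE body: taken
XOR r7, r7, #13 → r7=0^13=13
MOD r7, r7, #3 → r7=13%3=1
SUB r7, r7, #1 → r7=1-1=0
ADD r5, r5, #3 → r5=7+3=10
CMP r5, #22  (cmp 10,22)
BNE body: taken
XOR r7, r7, #13 → r7=0^13=13
MOD r7, r7, #3 → r7=13%3=1
SUB r7, r7, #1 → r7=1-1=0
ADD r5, r5, #3 → r5=10+3=13
CMP r5, #22  (cmp 13,22)
BNE body: taken
XOR r7, r7, #13 → r7=0^13=13
MOD r7, r7, #3 → r7=13%3=1
SUB r7, r7, #1 → r7=1-1=0
ADD r5, r5, #3 → r5=13+3=16
CMP r5, #22  (cmp 16,22)
BNE body: taken
XOR r7, r7, #13 → r7=0^13=13
MOD r7, r7, #3 → r7=13%3=1
SUB r7, r7, #1 → r7=1-1=0
ADD r5, r5, #3 → r5=16+3=19
CMP r5, #22  (cmp 19,22)
BNE body: taken
XOR r7, r7, #13 → r7=0^13=13
MOD r7, r7, #3 → r7=13%3=1
SUB r7, r7, #1 → r7=1-1=0
ADD r5, r5, #3 → r5=19+3=22
CMP r5, #22  (cmp 22,22)
BNE body: not taken
halt.

0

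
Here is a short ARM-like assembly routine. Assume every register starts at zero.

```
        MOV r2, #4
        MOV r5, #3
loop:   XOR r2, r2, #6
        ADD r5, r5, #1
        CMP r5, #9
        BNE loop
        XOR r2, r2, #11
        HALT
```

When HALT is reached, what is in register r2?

15

r2=4
r5=3
r2=4^6=2
r5=3+1=4
CMP r5, #9  (cmp 4,9)
BNE loop: taken
r2=2^6=4
r5=4+1=5
CMP r5, #9  (cmp 5,9)
BNE loop: taken
r2=4^6=2
r5=5+1=6
CMP r5, #9  (cmp 6,9)
BNE loop: taken
r2=2^6=4
r5=6+1=7
CMP r5, #9  (cmp 7,9)
BNE loop: taken
r2=4^6=2
r5=7+1=8
CMP r5, #9  (cmp 8,9)
BNE loop: taken
r2=2^6=4
r5=8+1=9
CMP r5, #9  (cmp 9,9)
BNE loop: not taken
r2=4^11=15
halt.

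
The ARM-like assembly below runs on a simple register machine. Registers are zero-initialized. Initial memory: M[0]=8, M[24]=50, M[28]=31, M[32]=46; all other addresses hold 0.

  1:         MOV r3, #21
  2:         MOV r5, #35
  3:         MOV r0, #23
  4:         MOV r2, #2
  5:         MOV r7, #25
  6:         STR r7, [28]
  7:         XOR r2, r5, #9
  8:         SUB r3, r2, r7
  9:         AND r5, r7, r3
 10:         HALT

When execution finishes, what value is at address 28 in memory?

MOV r3, #21 → r3=21
MOV r5, #35 → r5=35
MOV r0, #23 → r0=23
MOV r2, #2 → r2=2
MOV r7, #25 → r7=25
STR r7, [28] → M[28]=25
XOR r2, r5, #9 → r2=35^9=42
SUB r3, r2, r7 → r3=42-25=17
AND r5, r7, r3 → r5=25&17=17
halt.

25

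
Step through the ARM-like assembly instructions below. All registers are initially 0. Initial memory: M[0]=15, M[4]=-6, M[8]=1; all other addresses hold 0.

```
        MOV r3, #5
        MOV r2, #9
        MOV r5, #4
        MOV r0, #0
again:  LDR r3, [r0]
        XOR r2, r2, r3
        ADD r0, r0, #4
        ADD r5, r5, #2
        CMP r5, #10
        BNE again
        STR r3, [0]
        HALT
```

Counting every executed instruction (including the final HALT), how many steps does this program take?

24

MOV r3, #5 → r3=5
MOV r2, #9 → r2=9
MOV r5, #4 → r5=4
MOV r0, #0 → r0=0
LDR r3, [r0] → r3=M[0]=15
XOR r2, r2, r3 → r2=9^15=6
ADD r0, r0, #4 → r0=0+4=4
ADD r5, r5, #2 → r5=4+2=6
CMP r5, #10  (cmp 6,10)
BNE again: taken
LDR r3, [r0] → r3=M[4]=-6
XOR r2, r2, r3 → r2=6^(-6)=-4
ADD r0, r0, #4 → r0=4+4=8
ADD r5, r5, #2 → r5=6+2=8
CMP r5, #10  (cmp 8,10)
BNE again: taken
LDR r3, [r0] → r3=M[8]=1
XOR r2, r2, r3 → r2=(-4)^1=-3
ADD r0, r0, #4 → r0=8+4=12
ADD r5, r5, #2 → r5=8+2=10
CMP r5, #10  (cmp 10,10)
BNE again: not taken
STR r3, [0] → M[0]=1
halt.
Total executed instructions: 24.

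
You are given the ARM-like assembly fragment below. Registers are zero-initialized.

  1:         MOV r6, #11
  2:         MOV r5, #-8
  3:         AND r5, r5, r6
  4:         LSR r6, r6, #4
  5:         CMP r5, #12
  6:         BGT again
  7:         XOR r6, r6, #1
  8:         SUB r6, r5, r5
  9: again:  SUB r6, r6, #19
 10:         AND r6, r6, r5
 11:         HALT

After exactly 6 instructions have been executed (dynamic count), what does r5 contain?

MOV r6, #11 → r6=11
MOV r5, #-8 → r5=-8
AND r5, r5, r6 → r5=(-8)&11=8
LSR r6, r6, #4 → r6=11>>4=0
CMP r5, #12  (cmp 8,12)
BGT again: not taken
After step 6: r5 = 8.

8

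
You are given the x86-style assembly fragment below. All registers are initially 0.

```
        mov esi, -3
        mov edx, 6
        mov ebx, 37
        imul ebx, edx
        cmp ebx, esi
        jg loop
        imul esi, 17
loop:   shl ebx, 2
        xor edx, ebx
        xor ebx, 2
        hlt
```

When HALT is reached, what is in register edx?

after mov esi, -3: esi=-3
after mov edx, 6: edx=6
after mov ebx, 37: ebx=37
after imul ebx, edx: ebx=37*6=222
cmp ebx, esi  (cmp 222,-3)
jg loop: taken
after shl ebx, 2: ebx=222<<2=888
after xor edx, ebx: edx=6^888=894
after xor ebx, 2: ebx=888^2=890
halt.

894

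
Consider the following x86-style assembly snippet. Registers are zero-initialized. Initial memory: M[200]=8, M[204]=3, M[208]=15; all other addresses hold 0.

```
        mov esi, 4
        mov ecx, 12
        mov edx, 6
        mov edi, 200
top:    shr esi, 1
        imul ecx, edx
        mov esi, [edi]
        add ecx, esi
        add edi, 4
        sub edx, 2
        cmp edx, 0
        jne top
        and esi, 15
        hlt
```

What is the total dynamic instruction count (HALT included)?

esi=4
ecx=12
edx=6
edi=200
esi=4>>1=2
ecx=12*6=72
esi=M[200]=8
ecx=72+8=80
edi=200+4=204
edx=6-2=4
cmp edx, 0  (cmp 4,0)
jne top: taken
esi=8>>1=4
ecx=80*4=320
esi=M[204]=3
ecx=320+3=323
edi=204+4=208
edx=4-2=2
cmp edx, 0  (cmp 2,0)
jne top: taken
esi=3>>1=1
ecx=323*2=646
esi=M[208]=15
ecx=646+15=661
edi=208+4=212
edx=2-2=0
cmp edx, 0  (cmp 0,0)
jne top: not taken
esi=15&15=15
halt.
Total executed instructions: 30.

30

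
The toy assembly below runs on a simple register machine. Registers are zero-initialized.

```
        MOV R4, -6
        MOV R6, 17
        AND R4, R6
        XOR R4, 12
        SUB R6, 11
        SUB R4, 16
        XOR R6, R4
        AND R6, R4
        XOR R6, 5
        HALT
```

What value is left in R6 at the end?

13

R4=-6
R6=17
R4=(-6)&17=16
R4=16^12=28
R6=17-11=6
R4=28-16=12
R6=6^12=10
R6=10&12=8
R6=8^5=13
halt.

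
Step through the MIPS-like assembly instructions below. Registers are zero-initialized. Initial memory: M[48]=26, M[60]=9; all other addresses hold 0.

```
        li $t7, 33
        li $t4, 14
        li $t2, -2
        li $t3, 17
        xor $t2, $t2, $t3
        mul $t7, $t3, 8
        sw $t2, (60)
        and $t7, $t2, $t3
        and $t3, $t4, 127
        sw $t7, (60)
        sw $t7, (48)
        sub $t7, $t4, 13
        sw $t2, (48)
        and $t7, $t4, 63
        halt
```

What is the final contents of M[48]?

$t7=33
$t4=14
$t2=-2
$t3=17
$t2=(-2)^17=-17
$t7=17*8=136
sw $t2, (60) → M[60]=-17
$t7=(-17)&17=1
$t3=14&127=14
sw $t7, (60) → M[60]=1
sw $t7, (48) → M[48]=1
$t7=14-13=1
sw $t2, (48) → M[48]=-17
$t7=14&63=14
halt.

-17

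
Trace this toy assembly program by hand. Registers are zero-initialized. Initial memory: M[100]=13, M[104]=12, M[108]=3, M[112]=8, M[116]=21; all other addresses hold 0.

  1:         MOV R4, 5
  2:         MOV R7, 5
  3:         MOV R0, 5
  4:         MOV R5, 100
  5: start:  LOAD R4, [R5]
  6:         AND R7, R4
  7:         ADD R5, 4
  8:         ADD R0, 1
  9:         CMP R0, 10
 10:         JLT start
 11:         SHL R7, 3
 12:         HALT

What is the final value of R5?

120

MOV R4, 5 → R4=5
MOV R7, 5 → R7=5
MOV R0, 5 → R0=5
MOV R5, 100 → R5=100
LOAD R4, [R5] → R4=M[100]=13
AND R7, R4 → R7=5&13=5
ADD R5, 4 → R5=100+4=104
ADD R0, 1 → R0=5+1=6
CMP R0, 10  (cmp 6,10)
JLT start: taken
LOAD R4, [R5] → R4=M[104]=12
AND R7, R4 → R7=5&12=4
ADD R5, 4 → R5=104+4=108
ADD R0, 1 → R0=6+1=7
CMP R0, 10  (cmp 7,10)
JLT start: taken
LOAD R4, [R5] → R4=M[108]=3
AND R7, R4 → R7=4&3=0
ADD R5, 4 → R5=108+4=112
ADD R0, 1 → R0=7+1=8
CMP R0, 10  (cmp 8,10)
JLT start: taken
LOAD R4, [R5] → R4=M[112]=8
AND R7, R4 → R7=0&8=0
ADD R5, 4 → R5=112+4=116
ADD R0, 1 → R0=8+1=9
CMP R0, 10  (cmp 9,10)
JLT start: taken
LOAD R4, [R5] → R4=M[116]=21
AND R7, R4 → R7=0&21=0
ADD R5, 4 → R5=116+4=120
ADD R0, 1 → R0=9+1=10
CMP R0, 10  (cmp 10,10)
JLT start: not taken
SHL R7, 3 → R7=0<<3=0
halt.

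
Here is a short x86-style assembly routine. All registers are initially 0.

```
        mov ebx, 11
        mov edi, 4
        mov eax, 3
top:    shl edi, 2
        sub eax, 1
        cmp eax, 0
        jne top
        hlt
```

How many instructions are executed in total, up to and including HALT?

mov ebx, 11 → ebx=11
mov edi, 4 → edi=4
mov eax, 3 → eax=3
shl edi, 2 → edi=4<<2=16
sub eax, 1 → eax=3-1=2
cmp eax, 0  (cmp 2,0)
jne top: taken
shl edi, 2 → edi=16<<2=64
sub eax, 1 → eax=2-1=1
cmp eax, 0  (cmp 1,0)
jne top: taken
shl edi, 2 → edi=64<<2=256
sub eax, 1 → eax=1-1=0
cmp eax, 0  (cmp 0,0)
jne top: not taken
halt.
Total executed instructions: 16.

16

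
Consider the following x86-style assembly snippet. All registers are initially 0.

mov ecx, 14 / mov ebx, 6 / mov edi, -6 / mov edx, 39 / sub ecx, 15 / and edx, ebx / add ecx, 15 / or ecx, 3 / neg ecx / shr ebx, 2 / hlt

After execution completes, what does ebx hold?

after mov ecx, 14: ecx=14
after mov ebx, 6: ebx=6
after mov edi, -6: edi=-6
after mov edx, 39: edx=39
after sub ecx, 15: ecx=14-15=-1
after and edx, ebx: edx=39&6=6
after add ecx, 15: ecx=(-1)+15=14
after or ecx, 3: ecx=14|3=15
after neg ecx: ecx=-(15)=-15
after shr ebx, 2: ebx=6>>2=1
halt.

1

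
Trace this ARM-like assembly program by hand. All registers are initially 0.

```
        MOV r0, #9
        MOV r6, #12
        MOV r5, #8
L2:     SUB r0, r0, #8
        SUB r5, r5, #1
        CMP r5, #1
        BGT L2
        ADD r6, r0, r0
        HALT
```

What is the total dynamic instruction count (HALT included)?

MOV r0, #9 → r0=9
MOV r6, #12 → r6=12
MOV r5, #8 → r5=8
SUB r0, r0, #8 → r0=9-8=1
SUB r5, r5, #1 → r5=8-1=7
CMP r5, #1  (cmp 7,1)
BGT L2: taken
SUB r0, r0, #8 → r0=1-8=-7
SUB r5, r5, #1 → r5=7-1=6
CMP r5, #1  (cmp 6,1)
BGT L2: taken
SUB r0, r0, #8 → r0=(-7)-8=-15
SUB r5, r5, #1 → r5=6-1=5
CMP r5, #1  (cmp 5,1)
BGT L2: taken
SUB r0, r0, #8 → r0=(-15)-8=-23
SUB r5, r5, #1 → r5=5-1=4
CMP r5, #1  (cmp 4,1)
BGT L2: taken
SUB r0, r0, #8 → r0=(-23)-8=-31
SUB r5, r5, #1 → r5=4-1=3
CMP r5, #1  (cmp 3,1)
BGT L2: taken
SUB r0, r0, #8 → r0=(-31)-8=-39
SUB r5, r5, #1 → r5=3-1=2
CMP r5, #1  (cmp 2,1)
BGT L2: taken
SUB r0, r0, #8 → r0=(-39)-8=-47
SUB r5, r5, #1 → r5=2-1=1
CMP r5, #1  (cmp 1,1)
BGT L2: not taken
ADD r6, r0, r0 → r6=(-47)+(-47)=-94
halt.
Total executed instructions: 33.

33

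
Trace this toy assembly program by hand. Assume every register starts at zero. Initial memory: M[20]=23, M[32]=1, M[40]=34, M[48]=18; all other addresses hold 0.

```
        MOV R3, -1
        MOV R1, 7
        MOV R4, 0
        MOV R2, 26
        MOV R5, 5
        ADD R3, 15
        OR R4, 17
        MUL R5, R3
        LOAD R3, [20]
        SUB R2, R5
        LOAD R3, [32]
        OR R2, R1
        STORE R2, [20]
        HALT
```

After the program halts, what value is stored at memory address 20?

MOV R3, -1 → R3=-1
MOV R1, 7 → R1=7
MOV R4, 0 → R4=0
MOV R2, 26 → R2=26
MOV R5, 5 → R5=5
ADD R3, 15 → R3=(-1)+15=14
OR R4, 17 → R4=0|17=17
MUL R5, R3 → R5=5*14=70
LOAD R3, [20] → R3=M[20]=23
SUB R2, R5 → R2=26-70=-44
LOAD R3, [32] → R3=M[32]=1
OR R2, R1 → R2=(-44)|7=-41
STORE R2, [20] → M[20]=-41
halt.

-41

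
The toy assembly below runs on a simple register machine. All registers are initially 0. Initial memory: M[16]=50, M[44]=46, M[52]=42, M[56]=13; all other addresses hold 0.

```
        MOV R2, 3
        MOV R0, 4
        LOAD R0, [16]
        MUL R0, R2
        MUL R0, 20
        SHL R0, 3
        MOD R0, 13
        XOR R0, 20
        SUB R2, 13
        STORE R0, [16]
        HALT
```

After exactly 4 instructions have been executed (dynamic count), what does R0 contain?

R2=3
R0=4
R0=M[16]=50
R0=50*3=150
After step 4: R0 = 150.

150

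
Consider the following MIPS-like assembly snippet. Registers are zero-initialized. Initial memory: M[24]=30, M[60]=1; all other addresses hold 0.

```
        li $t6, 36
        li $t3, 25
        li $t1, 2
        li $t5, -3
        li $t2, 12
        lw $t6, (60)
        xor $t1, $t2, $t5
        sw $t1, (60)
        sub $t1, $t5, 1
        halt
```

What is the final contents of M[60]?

-15

li $t6, 36 → $t6=36
li $t3, 25 → $t3=25
li $t1, 2 → $t1=2
li $t5, -3 → $t5=-3
li $t2, 12 → $t2=12
lw $t6, (60) → $t6=M[60]=1
xor $t1, $t2, $t5 → $t1=12^(-3)=-15
sw $t1, (60) → M[60]=-15
sub $t1, $t5, 1 → $t1=(-3)-1=-4
halt.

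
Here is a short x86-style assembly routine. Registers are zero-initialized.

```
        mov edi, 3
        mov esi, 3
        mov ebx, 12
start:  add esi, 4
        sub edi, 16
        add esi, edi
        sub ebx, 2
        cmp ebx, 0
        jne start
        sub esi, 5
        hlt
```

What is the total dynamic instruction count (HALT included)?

edi=3
esi=3
ebx=12
esi=3+4=7
edi=3-16=-13
esi=7+(-13)=-6
ebx=12-2=10
cmp ebx, 0  (cmp 10,0)
jne start: taken
esi=(-6)+4=-2
edi=(-13)-16=-29
esi=(-2)+(-29)=-31
ebx=10-2=8
cmp ebx, 0  (cmp 8,0)
jne start: taken
esi=(-31)+4=-27
edi=(-29)-16=-45
esi=(-27)+(-45)=-72
ebx=8-2=6
cmp ebx, 0  (cmp 6,0)
jne start: taken
esi=(-72)+4=-68
edi=(-45)-16=-61
esi=(-68)+(-61)=-129
ebx=6-2=4
cmp ebx, 0  (cmp 4,0)
jne start: taken
esi=(-129)+4=-125
edi=(-61)-16=-77
esi=(-125)+(-77)=-202
ebx=4-2=2
cmp ebx, 0  (cmp 2,0)
jne start: taken
esi=(-202)+4=-198
edi=(-77)-16=-93
esi=(-198)+(-93)=-291
ebx=2-2=0
cmp ebx, 0  (cmp 0,0)
jne start: not taken
esi=(-291)-5=-296
halt.
Total executed instructions: 41.

41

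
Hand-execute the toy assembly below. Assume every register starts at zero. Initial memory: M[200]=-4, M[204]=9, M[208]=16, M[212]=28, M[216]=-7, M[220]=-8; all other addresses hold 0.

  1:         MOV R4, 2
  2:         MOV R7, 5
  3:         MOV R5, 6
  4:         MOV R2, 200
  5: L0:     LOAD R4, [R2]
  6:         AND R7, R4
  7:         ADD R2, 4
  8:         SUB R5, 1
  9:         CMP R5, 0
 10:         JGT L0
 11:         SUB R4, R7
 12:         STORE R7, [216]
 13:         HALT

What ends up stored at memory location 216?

R4=2
R7=5
R5=6
R2=200
R4=M[200]=-4
R7=5&(-4)=4
R2=200+4=204
R5=6-1=5
CMP R5, 0  (cmp 5,0)
JGT L0: taken
R4=M[204]=9
R7=4&9=0
R2=204+4=208
R5=5-1=4
CMP R5, 0  (cmp 4,0)
JGT L0: taken
R4=M[208]=16
R7=0&16=0
R2=208+4=212
R5=4-1=3
CMP R5, 0  (cmp 3,0)
JGT L0: taken
R4=M[212]=28
R7=0&28=0
R2=212+4=216
R5=3-1=2
CMP R5, 0  (cmp 2,0)
JGT L0: taken
R4=M[216]=-7
R7=0&(-7)=0
R2=216+4=220
R5=2-1=1
CMP R5, 0  (cmp 1,0)
JGT L0: taken
R4=M[220]=-8
R7=0&(-8)=0
R2=220+4=224
R5=1-1=0
CMP R5, 0  (cmp 0,0)
JGT L0: not taken
R4=(-8)-0=-8
STORE R7, [216] → M[216]=0
halt.

0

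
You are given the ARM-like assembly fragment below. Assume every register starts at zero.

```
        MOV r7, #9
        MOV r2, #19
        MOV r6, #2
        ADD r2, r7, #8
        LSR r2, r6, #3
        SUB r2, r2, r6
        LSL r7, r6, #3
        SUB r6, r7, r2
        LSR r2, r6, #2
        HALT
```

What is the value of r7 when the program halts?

r7=9
r2=19
r6=2
r2=9+8=17
r2=2>>3=0
r2=0-2=-2
r7=2<<3=16
r6=16-(-2)=18
r2=18>>2=4
halt.

16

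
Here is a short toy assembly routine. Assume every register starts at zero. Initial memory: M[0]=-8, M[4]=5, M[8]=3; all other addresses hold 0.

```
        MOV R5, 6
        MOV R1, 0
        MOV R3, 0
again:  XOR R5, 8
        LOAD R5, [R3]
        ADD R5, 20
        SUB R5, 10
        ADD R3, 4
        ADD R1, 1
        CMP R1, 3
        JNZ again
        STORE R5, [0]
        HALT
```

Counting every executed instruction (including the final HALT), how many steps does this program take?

29

R5=6
R1=0
R3=0
R5=6^8=14
R5=M[0]=-8
R5=(-8)+20=12
R5=12-10=2
R3=0+4=4
R1=0+1=1
CMP R1, 3  (cmp 1,3)
JNZ again: taken
R5=2^8=10
R5=M[4]=5
R5=5+20=25
R5=25-10=15
R3=4+4=8
R1=1+1=2
CMP R1, 3  (cmp 2,3)
JNZ again: taken
R5=15^8=7
R5=M[8]=3
R5=3+20=23
R5=23-10=13
R3=8+4=12
R1=2+1=3
CMP R1, 3  (cmp 3,3)
JNZ again: not taken
STORE R5, [0] → M[0]=13
halt.
Total executed instructions: 29.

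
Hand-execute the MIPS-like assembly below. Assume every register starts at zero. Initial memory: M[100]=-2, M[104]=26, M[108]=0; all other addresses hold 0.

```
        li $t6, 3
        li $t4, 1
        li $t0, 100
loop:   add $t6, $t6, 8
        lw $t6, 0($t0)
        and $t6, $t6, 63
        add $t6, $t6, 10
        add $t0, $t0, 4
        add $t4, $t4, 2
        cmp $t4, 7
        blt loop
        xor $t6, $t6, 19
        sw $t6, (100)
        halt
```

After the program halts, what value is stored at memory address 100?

li $t6, 3 → $t6=3
li $t4, 1 → $t4=1
li $t0, 100 → $t0=100
add $t6, $t6, 8 → $t6=3+8=11
lw $t6, 0($t0) → $t6=M[100]=-2
and $t6, $t6, 63 → $t6=(-2)&63=62
add $t6, $t6, 10 → $t6=62+10=72
add $t0, $t0, 4 → $t0=100+4=104
add $t4, $t4, 2 → $t4=1+2=3
cmp $t4, 7  (cmp 3,7)
blt loop: taken
add $t6, $t6, 8 → $t6=72+8=80
lw $t6, 0($t0) → $t6=M[104]=26
and $t6, $t6, 63 → $t6=26&63=26
add $t6, $t6, 10 → $t6=26+10=36
add $t0, $t0, 4 → $t0=104+4=108
add $t4, $t4, 2 → $t4=3+2=5
cmp $t4, 7  (cmp 5,7)
blt loop: taken
add $t6, $t6, 8 → $t6=36+8=44
lw $t6, 0($t0) → $t6=M[108]=0
and $t6, $t6, 63 → $t6=0&63=0
add $t6, $t6, 10 → $t6=0+10=10
add $t0, $t0, 4 → $t0=108+4=112
add $t4, $t4, 2 → $t4=5+2=7
cmp $t4, 7  (cmp 7,7)
blt loop: not taken
xor $t6, $t6, 19 → $t6=10^19=25
sw $t6, (100) → M[100]=25
halt.

25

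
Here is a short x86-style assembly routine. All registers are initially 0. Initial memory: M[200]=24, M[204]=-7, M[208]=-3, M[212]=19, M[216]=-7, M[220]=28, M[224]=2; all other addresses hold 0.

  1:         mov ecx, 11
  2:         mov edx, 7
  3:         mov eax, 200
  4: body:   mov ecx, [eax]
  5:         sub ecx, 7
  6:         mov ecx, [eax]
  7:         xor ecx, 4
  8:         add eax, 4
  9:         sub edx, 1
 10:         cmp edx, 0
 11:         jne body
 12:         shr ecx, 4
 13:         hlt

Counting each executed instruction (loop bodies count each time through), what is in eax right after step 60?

ecx=11
edx=7
eax=200
ecx=M[200]=24
ecx=24-7=17
ecx=M[200]=24
ecx=24^4=28
eax=200+4=204
edx=7-1=6
cmp edx, 0  (cmp 6,0)
jne body: taken
ecx=M[204]=-7
ecx=(-7)-7=-14
ecx=M[204]=-7
ecx=(-7)^4=-3
eax=204+4=208
edx=6-1=5
cmp edx, 0  (cmp 5,0)
jne body: taken
ecx=M[208]=-3
ecx=(-3)-7=-10
ecx=M[208]=-3
ecx=(-3)^4=-7
eax=208+4=212
edx=5-1=4
cmp edx, 0  (cmp 4,0)
jne body: taken
ecx=M[212]=19
ecx=19-7=12
ecx=M[212]=19
ecx=19^4=23
eax=212+4=216
edx=4-1=3
cmp edx, 0  (cmp 3,0)
jne body: taken
ecx=M[216]=-7
ecx=(-7)-7=-14
ecx=M[216]=-7
ecx=(-7)^4=-3
eax=216+4=220
edx=3-1=2
cmp edx, 0  (cmp 2,0)
jne body: taken
ecx=M[220]=28
ecx=28-7=21
ecx=M[220]=28
ecx=28^4=24
eax=220+4=224
edx=2-1=1
cmp edx, 0  (cmp 1,0)
jne body: taken
ecx=M[224]=2
ecx=2-7=-5
ecx=M[224]=2
ecx=2^4=6
eax=224+4=228
edx=1-1=0
cmp edx, 0  (cmp 0,0)
jne body: not taken
ecx=6>>4=0
After step 60: eax = 228.

228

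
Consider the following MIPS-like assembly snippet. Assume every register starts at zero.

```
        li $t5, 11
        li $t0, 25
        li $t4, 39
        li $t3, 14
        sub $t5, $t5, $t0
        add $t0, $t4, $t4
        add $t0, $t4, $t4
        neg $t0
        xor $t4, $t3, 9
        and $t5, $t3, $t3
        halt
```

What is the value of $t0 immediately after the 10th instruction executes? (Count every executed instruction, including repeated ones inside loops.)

$t5=11
$t0=25
$t4=39
$t3=14
$t5=11-25=-14
$t0=39+39=78
$t0=39+39=78
$t0=-(78)=-78
$t4=14^9=7
$t5=14&14=14
After step 10: $t0 = -78.

-78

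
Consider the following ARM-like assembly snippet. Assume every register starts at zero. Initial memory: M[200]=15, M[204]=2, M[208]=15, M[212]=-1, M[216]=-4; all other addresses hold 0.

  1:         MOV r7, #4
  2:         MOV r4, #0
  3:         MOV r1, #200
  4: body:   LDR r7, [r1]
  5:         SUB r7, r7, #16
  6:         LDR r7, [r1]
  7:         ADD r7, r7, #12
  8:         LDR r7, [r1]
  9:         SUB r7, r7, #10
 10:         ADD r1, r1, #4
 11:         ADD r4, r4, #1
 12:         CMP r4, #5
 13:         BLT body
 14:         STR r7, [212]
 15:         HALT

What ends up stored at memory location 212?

-14

r7=4
r4=0
r1=200
r7=M[200]=15
r7=15-16=-1
r7=M[200]=15
r7=15+12=27
r7=M[200]=15
r7=15-10=5
r1=200+4=204
r4=0+1=1
CMP r4, #5  (cmp 1,5)
BLT body: taken
r7=M[204]=2
r7=2-16=-14
r7=M[204]=2
r7=2+12=14
r7=M[204]=2
r7=2-10=-8
r1=204+4=208
r4=1+1=2
CMP r4, #5  (cmp 2,5)
BLT body: taken
r7=M[208]=15
r7=15-16=-1
r7=M[208]=15
r7=15+12=27
r7=M[208]=15
r7=15-10=5
r1=208+4=212
r4=2+1=3
CMP r4, #5  (cmp 3,5)
BLT body: taken
r7=M[212]=-1
r7=(-1)-16=-17
r7=M[212]=-1
r7=(-1)+12=11
r7=M[212]=-1
r7=(-1)-10=-11
r1=212+4=216
r4=3+1=4
CMP r4, #5  (cmp 4,5)
BLT body: taken
r7=M[216]=-4
r7=(-4)-16=-20
r7=M[216]=-4
r7=(-4)+12=8
r7=M[216]=-4
r7=(-4)-10=-14
r1=216+4=220
r4=4+1=5
CMP r4, #5  (cmp 5,5)
BLT body: not taken
STR r7, [212] → M[212]=-14
halt.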